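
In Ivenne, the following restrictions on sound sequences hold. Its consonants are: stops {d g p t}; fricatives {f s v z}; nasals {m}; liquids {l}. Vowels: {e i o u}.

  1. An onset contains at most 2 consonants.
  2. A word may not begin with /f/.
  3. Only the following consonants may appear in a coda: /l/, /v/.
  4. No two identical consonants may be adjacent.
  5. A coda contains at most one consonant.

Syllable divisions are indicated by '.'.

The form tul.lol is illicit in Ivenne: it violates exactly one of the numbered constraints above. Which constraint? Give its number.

4

tul.lol: adjacent identical consonants /ll/.
This is a violation of constraint 4: "No two identical consonants may be adjacent."
The remaining constraints (1, 2, 3, 5) are satisfied.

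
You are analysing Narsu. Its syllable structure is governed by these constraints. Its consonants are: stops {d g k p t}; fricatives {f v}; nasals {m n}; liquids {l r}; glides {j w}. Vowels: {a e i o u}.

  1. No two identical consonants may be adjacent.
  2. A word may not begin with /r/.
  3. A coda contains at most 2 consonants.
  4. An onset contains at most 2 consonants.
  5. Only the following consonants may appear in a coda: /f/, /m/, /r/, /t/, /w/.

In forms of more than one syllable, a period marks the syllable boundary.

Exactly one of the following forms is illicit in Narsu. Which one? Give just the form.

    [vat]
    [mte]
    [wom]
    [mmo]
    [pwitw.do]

[vat] — σ1 onset /v/, coda /t/ ok → licit
[mte] — σ1 onset /mt/ (2C), coda /∅/ ok → licit
[wom] — σ1 onset /w/, coda /m/ ok → licit
[mmo] — violates constraint 1: adjacent identical consonants /mm/ → illicit
[pwitw.do] — σ1 onset /pw/ (2C), coda /tw/ (2C) ok; σ2 onset /d/, coda /∅/ ok → licit

[mmo]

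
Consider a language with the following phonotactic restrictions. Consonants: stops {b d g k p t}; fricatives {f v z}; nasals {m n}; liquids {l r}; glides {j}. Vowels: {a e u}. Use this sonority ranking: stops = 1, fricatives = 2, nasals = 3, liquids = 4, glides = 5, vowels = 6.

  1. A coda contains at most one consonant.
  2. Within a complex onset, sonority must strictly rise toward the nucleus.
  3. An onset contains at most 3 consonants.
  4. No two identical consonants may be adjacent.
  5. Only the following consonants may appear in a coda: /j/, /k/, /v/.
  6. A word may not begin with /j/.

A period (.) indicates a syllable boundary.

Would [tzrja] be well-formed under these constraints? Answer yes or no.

no

[tzrja] — violates constraint 3: syllable 1 onset /tzrj/ has 4 consonants (> 3) → ill-formed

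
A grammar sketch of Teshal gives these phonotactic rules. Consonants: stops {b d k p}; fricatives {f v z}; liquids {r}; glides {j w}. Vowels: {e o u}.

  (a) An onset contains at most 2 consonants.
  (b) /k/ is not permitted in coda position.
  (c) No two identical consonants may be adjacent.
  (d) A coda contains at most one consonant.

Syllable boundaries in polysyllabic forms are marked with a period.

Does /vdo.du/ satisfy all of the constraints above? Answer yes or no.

yes

/vdo.du/ — σ1 onset /vd/ (2C), coda /∅/ ok; σ2 onset /d/, coda /∅/ ok → licit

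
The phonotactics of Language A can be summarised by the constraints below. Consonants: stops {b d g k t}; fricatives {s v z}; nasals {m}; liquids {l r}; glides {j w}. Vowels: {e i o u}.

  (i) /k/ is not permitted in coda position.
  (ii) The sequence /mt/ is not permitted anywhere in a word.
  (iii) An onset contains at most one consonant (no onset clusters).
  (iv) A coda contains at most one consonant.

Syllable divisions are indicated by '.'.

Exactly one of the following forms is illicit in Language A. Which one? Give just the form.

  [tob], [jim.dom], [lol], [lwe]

[tob] — σ1 onset /t/, coda /b/ ok → licit
[jim.dom] — σ1 onset /j/, coda /m/ ok; σ2 onset /d/, coda /m/ ok → licit
[lol] — σ1 onset /l/, coda /l/ ok → licit
[lwe] — violates constraint (iii): syllable 1 onset /lw/ has 2 consonants (> 1) → illicit

[lwe]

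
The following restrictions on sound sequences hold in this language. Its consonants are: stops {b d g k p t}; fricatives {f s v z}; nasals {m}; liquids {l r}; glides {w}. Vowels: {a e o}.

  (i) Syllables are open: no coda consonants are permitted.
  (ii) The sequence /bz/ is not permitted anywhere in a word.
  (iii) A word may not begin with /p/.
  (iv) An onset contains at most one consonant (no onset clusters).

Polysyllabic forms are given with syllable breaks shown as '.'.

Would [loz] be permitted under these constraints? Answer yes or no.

[loz] — violates constraint (i): syllable 1 coda /z/ has 1 consonant (> 0) → not permitted

no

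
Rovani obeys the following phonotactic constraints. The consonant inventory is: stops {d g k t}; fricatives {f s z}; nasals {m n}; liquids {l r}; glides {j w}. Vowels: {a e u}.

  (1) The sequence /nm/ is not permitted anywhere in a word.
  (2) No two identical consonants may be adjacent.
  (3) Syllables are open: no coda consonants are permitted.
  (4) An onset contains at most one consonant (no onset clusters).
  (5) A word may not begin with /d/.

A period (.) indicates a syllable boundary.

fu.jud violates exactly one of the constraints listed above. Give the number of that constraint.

fu.jud: syllable 2 coda /d/ has 1 consonant (> 0).
This is a violation of constraint 3: "Syllables are open: no coda consonants are permitted."
The remaining constraints (1, 2, 4, 5) are satisfied.

3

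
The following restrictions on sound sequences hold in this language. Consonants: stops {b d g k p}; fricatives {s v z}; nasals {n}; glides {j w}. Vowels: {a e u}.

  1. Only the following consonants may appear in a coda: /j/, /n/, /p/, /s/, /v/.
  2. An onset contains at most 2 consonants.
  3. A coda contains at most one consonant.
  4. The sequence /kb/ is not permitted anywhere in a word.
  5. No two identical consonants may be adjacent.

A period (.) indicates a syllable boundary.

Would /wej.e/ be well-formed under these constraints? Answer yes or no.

/wej.e/ — σ1 onset /w/, coda /j/ ok; σ2 onset /∅/, coda /∅/ ok → well-formed

yes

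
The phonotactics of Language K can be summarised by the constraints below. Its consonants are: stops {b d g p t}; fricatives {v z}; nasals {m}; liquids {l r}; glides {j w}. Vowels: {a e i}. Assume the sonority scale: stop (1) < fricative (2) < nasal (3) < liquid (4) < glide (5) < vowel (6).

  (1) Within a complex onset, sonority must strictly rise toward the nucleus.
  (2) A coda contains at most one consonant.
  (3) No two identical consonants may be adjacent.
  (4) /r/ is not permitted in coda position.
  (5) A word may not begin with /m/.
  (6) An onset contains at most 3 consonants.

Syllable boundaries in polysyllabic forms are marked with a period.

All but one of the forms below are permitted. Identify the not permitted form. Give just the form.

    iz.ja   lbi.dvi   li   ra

lbi.dvi

iz.ja — σ1 onset /∅/, coda /z/ ok; σ2 onset /j/, coda /∅/ ok → permitted
lbi.dvi — violates constraint 1: syllable 1 onset /lb/: /l/ (liquid, 4) → /b/ (stop, 1) does not rise → not permitted
li — σ1 onset /l/, coda /∅/ ok → permitted
ra — σ1 onset /r/, coda /∅/ ok → permitted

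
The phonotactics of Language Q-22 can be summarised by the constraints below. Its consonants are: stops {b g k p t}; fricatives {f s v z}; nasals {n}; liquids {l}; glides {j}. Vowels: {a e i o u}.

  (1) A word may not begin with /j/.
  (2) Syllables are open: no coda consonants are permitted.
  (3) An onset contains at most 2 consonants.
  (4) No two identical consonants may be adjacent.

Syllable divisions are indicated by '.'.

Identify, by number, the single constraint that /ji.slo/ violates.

1

/ji.slo/: word begins with /j/.
This is a violation of constraint 1: "A word may not begin with /j/."
The remaining constraints (2, 3, 4) are satisfied.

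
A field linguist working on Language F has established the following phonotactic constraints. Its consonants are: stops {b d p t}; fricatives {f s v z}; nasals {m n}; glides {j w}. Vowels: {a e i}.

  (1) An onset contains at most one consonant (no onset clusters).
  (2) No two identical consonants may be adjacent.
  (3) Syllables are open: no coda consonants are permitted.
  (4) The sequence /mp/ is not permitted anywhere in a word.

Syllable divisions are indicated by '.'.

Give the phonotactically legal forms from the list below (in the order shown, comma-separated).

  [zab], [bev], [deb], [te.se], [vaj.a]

[zab] — violates constraint 3: syllable 1 coda /b/ has 1 consonant (> 0) → phonotactically illegal
[bev] — violates constraint 3: syllable 1 coda /v/ has 1 consonant (> 0) → phonotactically illegal
[deb] — violates constraint 3: syllable 1 coda /b/ has 1 consonant (> 0) → phonotactically illegal
[te.se] — σ1 onset /t/, coda /∅/ ok; σ2 onset /s/, coda /∅/ ok → phonotactically legal
[vaj.a] — violates constraint 3: syllable 1 coda /j/ has 1 consonant (> 0) → phonotactically illegal

[te.se]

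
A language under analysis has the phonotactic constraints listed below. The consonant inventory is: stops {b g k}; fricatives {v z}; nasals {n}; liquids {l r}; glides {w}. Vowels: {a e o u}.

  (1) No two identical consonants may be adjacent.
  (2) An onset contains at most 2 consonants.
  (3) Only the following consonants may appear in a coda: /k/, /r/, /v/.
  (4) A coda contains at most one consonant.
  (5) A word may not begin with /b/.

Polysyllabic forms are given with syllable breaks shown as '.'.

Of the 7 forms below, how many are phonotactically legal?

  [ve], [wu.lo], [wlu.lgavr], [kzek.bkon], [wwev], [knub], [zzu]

2

[ve] — σ1 onset /v/, coda /∅/ ok → phonotactically legal
[wu.lo] — σ1 onset /w/, coda /∅/ ok; σ2 onset /l/, coda /∅/ ok → phonotactically legal
[wlu.lgavr] — violates constraint 4: syllable 2 coda /vr/ has 2 consonants (> 1) → phonotactically illegal
[kzek.bkon] — violates constraint 3: syllable 2 coda contains /n/, which is not a licensed coda consonant → phonotactically illegal
[wwev] — violates constraint 1: adjacent identical consonants /ww/ → phonotactically illegal
[knub] — violates constraint 3: syllable 1 coda contains /b/, which is not a licensed coda consonant → phonotactically illegal
[zzu] — violates constraint 1: adjacent identical consonants /zz/ → phonotactically illegal
Phonotactically legal: [ve], [wu.lo] → 2.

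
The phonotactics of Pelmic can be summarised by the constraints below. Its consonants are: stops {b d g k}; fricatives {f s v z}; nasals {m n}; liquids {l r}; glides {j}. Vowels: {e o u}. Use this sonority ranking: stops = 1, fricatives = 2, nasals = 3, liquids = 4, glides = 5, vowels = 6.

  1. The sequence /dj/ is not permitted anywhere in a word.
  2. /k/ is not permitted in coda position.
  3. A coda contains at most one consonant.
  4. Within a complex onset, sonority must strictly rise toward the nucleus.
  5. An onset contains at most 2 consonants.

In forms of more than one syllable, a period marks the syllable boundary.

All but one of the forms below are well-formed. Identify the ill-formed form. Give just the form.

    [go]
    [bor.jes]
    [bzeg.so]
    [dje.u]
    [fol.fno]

[go] — σ1 onset /g/, coda /∅/ ok → well-formed
[bor.jes] — σ1 onset /b/, coda /r/ ok; σ2 onset /j/, coda /s/ ok → well-formed
[bzeg.so] — σ1 onset /bz/ (1→2 rises), coda /g/ ok; σ2 onset /s/, coda /∅/ ok → well-formed
[dje.u] — violates constraint 1: contains banned sequence /dj/ → ill-formed
[fol.fno] — σ1 onset /f/, coda /l/ ok; σ2 onset /fn/ (2→3 rises), coda /∅/ ok → well-formed

[dje.u]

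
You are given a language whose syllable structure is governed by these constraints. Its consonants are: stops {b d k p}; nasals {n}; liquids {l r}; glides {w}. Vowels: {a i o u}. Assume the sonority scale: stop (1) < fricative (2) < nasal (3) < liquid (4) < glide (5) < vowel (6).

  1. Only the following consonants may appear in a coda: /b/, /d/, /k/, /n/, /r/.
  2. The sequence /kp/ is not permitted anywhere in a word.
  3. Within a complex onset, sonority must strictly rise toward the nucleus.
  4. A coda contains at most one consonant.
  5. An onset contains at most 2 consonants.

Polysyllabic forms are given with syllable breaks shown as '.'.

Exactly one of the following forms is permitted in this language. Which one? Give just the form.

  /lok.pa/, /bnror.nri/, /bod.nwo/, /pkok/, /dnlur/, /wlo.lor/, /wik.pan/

/bod.nwo/

/lok.pa/ — violates constraint 2: contains banned sequence /kp/ → not permitted
/bnror.nri/ — violates constraint 5: syllable 1 onset /bnr/ has 3 consonants (> 2) → not permitted
/bod.nwo/ — σ1 onset /b/, coda /d/ ok; σ2 onset /nw/ (3→5 rises), coda /∅/ ok → permitted
/pkok/ — violates constraint 3: syllable 1 onset /pk/: /p/ (stop, 1) → /k/ (stop, 1) does not rise → not permitted
/dnlur/ — violates constraint 5: syllable 1 onset /dnl/ has 3 consonants (> 2) → not permitted
/wlo.lor/ — violates constraint 3: syllable 1 onset /wl/: /w/ (glide, 5) → /l/ (liquid, 4) does not rise → not permitted
/wik.pan/ — violates constraint 2: contains banned sequence /kp/ → not permitted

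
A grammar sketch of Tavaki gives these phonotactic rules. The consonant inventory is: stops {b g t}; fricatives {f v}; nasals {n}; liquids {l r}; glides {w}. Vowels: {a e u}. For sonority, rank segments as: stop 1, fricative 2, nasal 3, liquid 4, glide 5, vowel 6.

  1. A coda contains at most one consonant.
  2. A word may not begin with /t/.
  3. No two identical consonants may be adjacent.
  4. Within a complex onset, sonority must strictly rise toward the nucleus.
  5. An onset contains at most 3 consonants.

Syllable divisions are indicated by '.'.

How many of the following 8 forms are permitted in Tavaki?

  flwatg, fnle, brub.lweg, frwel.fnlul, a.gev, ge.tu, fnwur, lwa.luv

flwatg — violates constraint 1: syllable 1 coda /tg/ has 2 consonants (> 1) → not permitted
fnle — σ1 onset /fnl/ (2→3→4 rises), coda /∅/ ok → permitted
brub.lweg — σ1 onset /br/ (1→4 rises), coda /b/ ok; σ2 onset /lw/ (4→5 rises), coda /g/ ok → permitted
frwel.fnlul — σ1 onset /frw/ (2→4→5 rises), coda /l/ ok; σ2 onset /fnl/ (2→3→4 rises), coda /l/ ok → permitted
a.gev — σ1 onset /∅/, coda /∅/ ok; σ2 onset /g/, coda /v/ ok → permitted
ge.tu — σ1 onset /g/, coda /∅/ ok; σ2 onset /t/, coda /∅/ ok → permitted
fnwur — σ1 onset /fnw/ (2→3→5 rises), coda /r/ ok → permitted
lwa.luv — σ1 onset /lw/ (4→5 rises), coda /∅/ ok; σ2 onset /l/, coda /v/ ok → permitted
Permitted: fnle, brub.lweg, frwel.fnlul, a.gev, ge.tu, fnwur, lwa.luv → 7.

7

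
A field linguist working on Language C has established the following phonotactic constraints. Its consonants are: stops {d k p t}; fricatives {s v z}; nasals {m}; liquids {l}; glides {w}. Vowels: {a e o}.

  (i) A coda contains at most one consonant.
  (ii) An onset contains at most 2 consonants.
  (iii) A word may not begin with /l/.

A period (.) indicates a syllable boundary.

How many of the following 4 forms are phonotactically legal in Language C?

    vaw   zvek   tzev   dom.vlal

vaw — σ1 onset /v/, coda /w/ ok → phonotactically legal
zvek — σ1 onset /zv/ (2C), coda /k/ ok → phonotactically legal
tzev — σ1 onset /tz/ (2C), coda /v/ ok → phonotactically legal
dom.vlal — σ1 onset /d/, coda /m/ ok; σ2 onset /vl/ (2C), coda /l/ ok → phonotactically legal
Phonotactically legal: vaw, zvek, tzev, dom.vlal → 4.

4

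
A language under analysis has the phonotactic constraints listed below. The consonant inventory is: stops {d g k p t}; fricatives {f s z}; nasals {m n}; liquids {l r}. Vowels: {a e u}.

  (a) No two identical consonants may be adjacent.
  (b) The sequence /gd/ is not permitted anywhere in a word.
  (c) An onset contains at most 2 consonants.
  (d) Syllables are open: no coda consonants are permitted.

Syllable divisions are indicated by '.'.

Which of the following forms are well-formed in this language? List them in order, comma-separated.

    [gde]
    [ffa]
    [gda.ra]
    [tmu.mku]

[tmu.mku]

[gde] — violates constraint (b): contains banned sequence /gd/ → ill-formed
[ffa] — violates constraint (a): adjacent identical consonants /ff/ → ill-formed
[gda.ra] — violates constraint (b): contains banned sequence /gd/ → ill-formed
[tmu.mku] — σ1 onset /tm/ (2C), coda /∅/ ok; σ2 onset /mk/ (2C), coda /∅/ ok → well-formed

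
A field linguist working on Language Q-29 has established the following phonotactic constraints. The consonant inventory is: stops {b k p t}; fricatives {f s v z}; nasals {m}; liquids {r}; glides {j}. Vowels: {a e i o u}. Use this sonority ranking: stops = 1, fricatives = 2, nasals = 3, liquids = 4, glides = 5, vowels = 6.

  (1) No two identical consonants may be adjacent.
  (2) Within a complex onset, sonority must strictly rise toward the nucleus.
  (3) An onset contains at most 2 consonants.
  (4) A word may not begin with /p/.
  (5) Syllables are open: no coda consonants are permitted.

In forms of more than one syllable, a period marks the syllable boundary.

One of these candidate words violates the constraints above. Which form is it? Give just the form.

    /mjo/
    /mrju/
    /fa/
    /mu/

/mrju/

/mjo/ — σ1 onset /mj/ (3→5 rises), coda /∅/ ok → licit
/mrju/ — violates constraint 3: syllable 1 onset /mrj/ has 3 consonants (> 2) → illicit
/fa/ — σ1 onset /f/, coda /∅/ ok → licit
/mu/ — σ1 onset /m/, coda /∅/ ok → licit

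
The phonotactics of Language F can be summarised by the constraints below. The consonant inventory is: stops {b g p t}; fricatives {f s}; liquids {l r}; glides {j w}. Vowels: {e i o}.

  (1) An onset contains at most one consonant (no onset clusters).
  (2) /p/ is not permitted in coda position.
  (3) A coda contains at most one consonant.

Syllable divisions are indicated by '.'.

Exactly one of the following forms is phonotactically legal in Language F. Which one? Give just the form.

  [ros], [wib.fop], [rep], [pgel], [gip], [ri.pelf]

[ros] — σ1 onset /r/, coda /s/ ok → phonotactically legal
[wib.fop] — violates constraint 2: syllable 2 coda contains /p/ → phonotactically illegal
[rep] — violates constraint 2: syllable 1 coda contains /p/ → phonotactically illegal
[pgel] — violates constraint 1: syllable 1 onset /pg/ has 2 consonants (> 1) → phonotactically illegal
[gip] — violates constraint 2: syllable 1 coda contains /p/ → phonotactically illegal
[ri.pelf] — violates constraint 3: syllable 2 coda /lf/ has 2 consonants (> 1) → phonotactically illegal

[ros]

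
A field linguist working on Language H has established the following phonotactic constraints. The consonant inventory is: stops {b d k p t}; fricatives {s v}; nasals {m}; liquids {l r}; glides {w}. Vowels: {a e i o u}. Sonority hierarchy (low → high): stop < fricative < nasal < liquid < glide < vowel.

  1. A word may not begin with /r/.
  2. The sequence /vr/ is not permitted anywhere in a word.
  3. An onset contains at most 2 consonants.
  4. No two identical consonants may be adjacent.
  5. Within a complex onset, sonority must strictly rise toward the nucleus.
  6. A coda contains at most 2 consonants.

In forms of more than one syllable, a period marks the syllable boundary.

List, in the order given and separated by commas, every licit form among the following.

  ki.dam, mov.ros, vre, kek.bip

ki.dam, kek.bip

ki.dam — σ1 onset /k/, coda /∅/ ok; σ2 onset /d/, coda /m/ ok → licit
mov.ros — violates constraint 2: contains banned sequence /vr/ → illicit
vre — violates constraint 2: contains banned sequence /vr/ → illicit
kek.bip — σ1 onset /k/, coda /k/ ok; σ2 onset /b/, coda /p/ ok → licit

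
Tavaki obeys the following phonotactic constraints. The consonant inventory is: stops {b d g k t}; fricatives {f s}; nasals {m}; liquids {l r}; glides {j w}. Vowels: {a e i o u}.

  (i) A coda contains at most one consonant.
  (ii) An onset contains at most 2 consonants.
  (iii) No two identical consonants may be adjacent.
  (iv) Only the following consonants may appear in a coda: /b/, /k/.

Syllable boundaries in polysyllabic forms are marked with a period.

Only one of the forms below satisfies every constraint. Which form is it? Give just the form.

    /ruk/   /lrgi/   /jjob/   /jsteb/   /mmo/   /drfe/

/ruk/ — σ1 onset /r/, coda /k/ ok → well-formed
/lrgi/ — violates constraint (ii): syllable 1 onset /lrg/ has 3 consonants (> 2) → ill-formed
/jjob/ — violates constraint (iii): adjacent identical consonants /jj/ → ill-formed
/jsteb/ — violates constraint (ii): syllable 1 onset /jst/ has 3 consonants (> 2) → ill-formed
/mmo/ — violates constraint (iii): adjacent identical consonants /mm/ → ill-formed
/drfe/ — violates constraint (ii): syllable 1 onset /drf/ has 3 consonants (> 2) → ill-formed

/ruk/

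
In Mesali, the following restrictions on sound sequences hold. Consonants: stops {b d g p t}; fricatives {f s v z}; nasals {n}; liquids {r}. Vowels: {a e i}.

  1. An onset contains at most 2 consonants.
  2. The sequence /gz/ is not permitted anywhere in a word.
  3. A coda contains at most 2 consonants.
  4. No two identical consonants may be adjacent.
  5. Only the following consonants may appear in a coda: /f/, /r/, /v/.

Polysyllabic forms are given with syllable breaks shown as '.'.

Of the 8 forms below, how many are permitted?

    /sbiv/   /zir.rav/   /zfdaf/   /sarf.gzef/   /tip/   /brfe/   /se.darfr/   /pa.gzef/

1

/sbiv/ — σ1 onset /sb/ (2C), coda /v/ ok → permitted
/zir.rav/ — violates constraint 4: adjacent identical consonants /rr/ → not permitted
/zfdaf/ — violates constraint 1: syllable 1 onset /zfd/ has 3 consonants (> 2) → not permitted
/sarf.gzef/ — violates constraint 2: contains banned sequence /gz/ → not permitted
/tip/ — violates constraint 5: syllable 1 coda contains /p/, which is not a licensed coda consonant → not permitted
/brfe/ — violates constraint 1: syllable 1 onset /brf/ has 3 consonants (> 2) → not permitted
/se.darfr/ — violates constraint 3: syllable 2 coda /rfr/ has 3 consonants (> 2) → not permitted
/pa.gzef/ — violates constraint 2: contains banned sequence /gz/ → not permitted
Permitted: /sbiv/ → 1.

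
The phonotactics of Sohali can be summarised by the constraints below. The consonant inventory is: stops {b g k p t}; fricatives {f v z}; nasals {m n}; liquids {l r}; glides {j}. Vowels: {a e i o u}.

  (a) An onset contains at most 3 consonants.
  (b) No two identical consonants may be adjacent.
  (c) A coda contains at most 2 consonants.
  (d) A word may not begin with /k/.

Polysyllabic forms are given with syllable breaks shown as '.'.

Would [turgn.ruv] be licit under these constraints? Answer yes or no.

[turgn.ruv] — violates constraint (c): syllable 1 coda /rgn/ has 3 consonants (> 2) → illicit

no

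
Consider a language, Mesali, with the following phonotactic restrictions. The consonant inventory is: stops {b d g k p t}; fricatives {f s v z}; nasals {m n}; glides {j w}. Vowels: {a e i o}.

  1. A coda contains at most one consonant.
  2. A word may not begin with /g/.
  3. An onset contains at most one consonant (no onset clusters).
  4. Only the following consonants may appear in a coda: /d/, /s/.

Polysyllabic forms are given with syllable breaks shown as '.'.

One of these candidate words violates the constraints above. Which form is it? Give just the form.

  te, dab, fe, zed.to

te — σ1 onset /t/, coda /∅/ ok → permitted
dab — violates constraint 4: syllable 1 coda contains /b/, which is not a licensed coda consonant → not permitted
fe — σ1 onset /f/, coda /∅/ ok → permitted
zed.to — σ1 onset /z/, coda /d/ ok; σ2 onset /t/, coda /∅/ ok → permitted

dab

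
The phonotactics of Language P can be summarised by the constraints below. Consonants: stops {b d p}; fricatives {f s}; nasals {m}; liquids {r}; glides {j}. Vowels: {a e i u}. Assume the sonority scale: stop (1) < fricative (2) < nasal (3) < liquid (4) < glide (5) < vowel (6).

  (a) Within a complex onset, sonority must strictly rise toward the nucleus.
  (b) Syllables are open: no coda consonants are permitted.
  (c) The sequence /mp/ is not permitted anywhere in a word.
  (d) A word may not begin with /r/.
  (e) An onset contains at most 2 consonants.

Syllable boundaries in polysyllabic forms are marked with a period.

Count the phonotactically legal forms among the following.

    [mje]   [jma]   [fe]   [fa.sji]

3

[mje] — σ1 onset /mj/ (3→5 rises), coda /∅/ ok → phonotactically legal
[jma] — violates constraint (a): syllable 1 onset /jm/: /j/ (glide, 5) → /m/ (nasal, 3) does not rise → phonotactically illegal
[fe] — σ1 onset /f/, coda /∅/ ok → phonotactically legal
[fa.sji] — σ1 onset /f/, coda /∅/ ok; σ2 onset /sj/ (2→5 rises), coda /∅/ ok → phonotactically legal
Phonotactically legal: [mje], [fe], [fa.sji] → 3.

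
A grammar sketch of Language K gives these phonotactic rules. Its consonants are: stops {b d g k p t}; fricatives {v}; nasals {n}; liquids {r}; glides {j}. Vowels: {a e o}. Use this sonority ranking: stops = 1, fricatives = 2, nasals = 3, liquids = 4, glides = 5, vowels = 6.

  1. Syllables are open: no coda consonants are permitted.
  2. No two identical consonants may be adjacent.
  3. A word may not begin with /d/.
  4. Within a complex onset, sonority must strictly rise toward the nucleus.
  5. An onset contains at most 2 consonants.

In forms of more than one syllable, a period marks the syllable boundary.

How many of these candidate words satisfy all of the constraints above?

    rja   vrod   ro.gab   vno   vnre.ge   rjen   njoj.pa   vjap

rja — σ1 onset /rj/ (4→5 rises), coda /∅/ ok → licit
vrod — violates constraint 1: syllable 1 coda /d/ has 1 consonant (> 0) → illicit
ro.gab — violates constraint 1: syllable 2 coda /b/ has 1 consonant (> 0) → illicit
vno — σ1 onset /vn/ (2→3 rises), coda /∅/ ok → licit
vnre.ge — violates constraint 5: syllable 1 onset /vnr/ has 3 consonants (> 2) → illicit
rjen — violates constraint 1: syllable 1 coda /n/ has 1 consonant (> 0) → illicit
njoj.pa — violates constraint 1: syllable 1 coda /j/ has 1 consonant (> 0) → illicit
vjap — violates constraint 1: syllable 1 coda /p/ has 1 consonant (> 0) → illicit
Licit: rja, vno → 2.

2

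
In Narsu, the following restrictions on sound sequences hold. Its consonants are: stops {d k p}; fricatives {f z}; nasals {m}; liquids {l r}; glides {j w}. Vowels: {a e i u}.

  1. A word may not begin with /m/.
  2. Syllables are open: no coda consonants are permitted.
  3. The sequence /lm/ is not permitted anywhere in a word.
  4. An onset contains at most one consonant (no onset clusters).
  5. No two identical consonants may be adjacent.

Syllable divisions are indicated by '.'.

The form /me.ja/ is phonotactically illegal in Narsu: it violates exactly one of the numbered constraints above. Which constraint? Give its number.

/me.ja/: word begins with /m/.
This is a violation of constraint 1: "A word may not begin with /m/."
The remaining constraints (2, 3, 4, 5) are satisfied.

1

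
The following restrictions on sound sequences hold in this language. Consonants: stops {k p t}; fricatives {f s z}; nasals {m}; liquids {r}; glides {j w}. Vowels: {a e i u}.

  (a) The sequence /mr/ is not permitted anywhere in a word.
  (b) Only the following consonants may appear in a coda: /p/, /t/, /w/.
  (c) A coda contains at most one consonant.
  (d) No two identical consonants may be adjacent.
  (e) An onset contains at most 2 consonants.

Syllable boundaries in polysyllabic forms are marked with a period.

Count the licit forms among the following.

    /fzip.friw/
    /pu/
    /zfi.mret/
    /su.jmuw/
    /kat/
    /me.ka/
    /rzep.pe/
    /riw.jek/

/fzip.friw/ — σ1 onset /fz/ (2C), coda /p/ ok; σ2 onset /fr/ (2C), coda /w/ ok → licit
/pu/ — σ1 onset /p/, coda /∅/ ok → licit
/zfi.mret/ — violates constraint (a): contains banned sequence /mr/ → illicit
/su.jmuw/ — σ1 onset /s/, coda /∅/ ok; σ2 onset /jm/ (2C), coda /w/ ok → licit
/kat/ — σ1 onset /k/, coda /t/ ok → licit
/me.ka/ — σ1 onset /m/, coda /∅/ ok; σ2 onset /k/, coda /∅/ ok → licit
/rzep.pe/ — violates constraint (d): adjacent identical consonants /pp/ → illicit
/riw.jek/ — violates constraint (b): syllable 2 coda contains /k/, which is not a licensed coda consonant → illicit
Licit: /fzip.friw/, /pu/, /su.jmuw/, /kat/, /me.ka/ → 5.

5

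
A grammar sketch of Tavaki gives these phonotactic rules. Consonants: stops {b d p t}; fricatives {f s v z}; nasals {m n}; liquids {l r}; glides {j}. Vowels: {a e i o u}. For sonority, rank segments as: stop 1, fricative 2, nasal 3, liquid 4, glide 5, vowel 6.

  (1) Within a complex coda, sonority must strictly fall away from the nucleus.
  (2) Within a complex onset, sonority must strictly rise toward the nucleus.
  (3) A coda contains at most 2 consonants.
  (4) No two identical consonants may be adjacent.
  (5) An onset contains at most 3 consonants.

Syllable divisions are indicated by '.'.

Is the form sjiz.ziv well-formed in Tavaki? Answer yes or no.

sjiz.ziv — violates constraint 4: adjacent identical consonants /zz/ → ill-formed

no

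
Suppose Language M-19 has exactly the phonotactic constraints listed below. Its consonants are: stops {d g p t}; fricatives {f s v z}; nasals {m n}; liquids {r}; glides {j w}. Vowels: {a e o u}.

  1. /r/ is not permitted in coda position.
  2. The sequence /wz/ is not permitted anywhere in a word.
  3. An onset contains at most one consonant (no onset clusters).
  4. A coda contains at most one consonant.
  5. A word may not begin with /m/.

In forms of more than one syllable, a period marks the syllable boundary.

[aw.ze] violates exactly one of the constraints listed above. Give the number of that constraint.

2

[aw.ze]: contains banned sequence /wz/.
This is a violation of constraint 2: "The sequence /wz/ is not permitted anywhere in a word."
The remaining constraints (1, 3, 4, 5) are satisfied.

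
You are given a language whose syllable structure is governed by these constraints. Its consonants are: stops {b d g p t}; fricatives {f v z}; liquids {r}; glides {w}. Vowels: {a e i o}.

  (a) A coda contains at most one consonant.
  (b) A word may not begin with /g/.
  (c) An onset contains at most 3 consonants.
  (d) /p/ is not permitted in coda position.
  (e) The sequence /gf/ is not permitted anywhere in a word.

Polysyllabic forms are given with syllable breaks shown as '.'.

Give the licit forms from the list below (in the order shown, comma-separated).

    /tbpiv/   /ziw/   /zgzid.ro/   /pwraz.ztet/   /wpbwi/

/tbpiv/, /ziw/, /zgzid.ro/, /pwraz.ztet/

/tbpiv/ — σ1 onset /tbp/ (3C), coda /v/ ok → licit
/ziw/ — σ1 onset /z/, coda /w/ ok → licit
/zgzid.ro/ — σ1 onset /zgz/ (3C), coda /d/ ok; σ2 onset /r/, coda /∅/ ok → licit
/pwraz.ztet/ — σ1 onset /pwr/ (3C), coda /z/ ok; σ2 onset /zt/ (2C), coda /t/ ok → licit
/wpbwi/ — violates constraint (c): syllable 1 onset /wpbw/ has 4 consonants (> 3) → illicit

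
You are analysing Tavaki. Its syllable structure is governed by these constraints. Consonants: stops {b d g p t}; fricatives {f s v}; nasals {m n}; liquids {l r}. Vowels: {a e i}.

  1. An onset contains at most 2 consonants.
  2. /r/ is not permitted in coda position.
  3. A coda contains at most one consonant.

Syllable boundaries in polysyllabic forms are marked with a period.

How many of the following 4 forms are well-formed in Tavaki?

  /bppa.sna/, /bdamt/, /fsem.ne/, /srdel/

1

/bppa.sna/ — violates constraint 1: syllable 1 onset /bpp/ has 3 consonants (> 2) → ill-formed
/bdamt/ — violates constraint 3: syllable 1 coda /mt/ has 2 consonants (> 1) → ill-formed
/fsem.ne/ — σ1 onset /fs/ (2C), coda /m/ ok; σ2 onset /n/, coda /∅/ ok → well-formed
/srdel/ — violates constraint 1: syllable 1 onset /srd/ has 3 consonants (> 2) → ill-formed
Well-formed: /fsem.ne/ → 1.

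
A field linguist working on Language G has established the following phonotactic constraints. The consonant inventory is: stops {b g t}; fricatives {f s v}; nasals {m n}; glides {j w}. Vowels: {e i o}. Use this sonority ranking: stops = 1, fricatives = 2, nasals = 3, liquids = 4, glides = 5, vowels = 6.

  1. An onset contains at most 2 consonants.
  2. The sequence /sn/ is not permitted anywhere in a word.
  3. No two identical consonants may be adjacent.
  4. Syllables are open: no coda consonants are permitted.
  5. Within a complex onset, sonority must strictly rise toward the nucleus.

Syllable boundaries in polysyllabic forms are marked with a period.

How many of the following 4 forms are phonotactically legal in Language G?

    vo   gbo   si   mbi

2

vo — σ1 onset /v/, coda /∅/ ok → phonotactically legal
gbo — violates constraint 5: syllable 1 onset /gb/: /g/ (stop, 1) → /b/ (stop, 1) does not rise → phonotactically illegal
si — σ1 onset /s/, coda /∅/ ok → phonotactically legal
mbi — violates constraint 5: syllable 1 onset /mb/: /m/ (nasal, 3) → /b/ (stop, 1) does not rise → phonotactically illegal
Phonotactically legal: vo, si → 2.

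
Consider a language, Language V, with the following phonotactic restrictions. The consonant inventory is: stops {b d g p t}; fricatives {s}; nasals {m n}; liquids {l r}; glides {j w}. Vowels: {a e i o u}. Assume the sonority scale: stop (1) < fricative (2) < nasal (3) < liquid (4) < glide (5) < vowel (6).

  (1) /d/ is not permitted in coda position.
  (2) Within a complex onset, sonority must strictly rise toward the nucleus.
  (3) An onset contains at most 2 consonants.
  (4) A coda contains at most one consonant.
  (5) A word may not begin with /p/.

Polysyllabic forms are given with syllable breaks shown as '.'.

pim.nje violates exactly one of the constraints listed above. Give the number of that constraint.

5

pim.nje: word begins with /p/.
This is a violation of constraint 5: "A word may not begin with /p/."
The remaining constraints (1, 2, 3, 4) are satisfied.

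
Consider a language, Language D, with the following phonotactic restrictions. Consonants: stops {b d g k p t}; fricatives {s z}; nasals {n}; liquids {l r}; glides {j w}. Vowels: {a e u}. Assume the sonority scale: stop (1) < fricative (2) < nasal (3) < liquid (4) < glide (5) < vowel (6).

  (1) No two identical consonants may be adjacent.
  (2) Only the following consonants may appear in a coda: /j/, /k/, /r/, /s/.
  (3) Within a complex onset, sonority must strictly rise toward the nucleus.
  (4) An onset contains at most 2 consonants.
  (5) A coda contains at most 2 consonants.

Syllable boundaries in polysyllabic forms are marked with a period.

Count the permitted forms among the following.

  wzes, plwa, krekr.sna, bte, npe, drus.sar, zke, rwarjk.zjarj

1

wzes — violates constraint 3: syllable 1 onset /wz/: /w/ (glide, 5) → /z/ (fricative, 2) does not rise → not permitted
plwa — violates constraint 4: syllable 1 onset /plw/ has 3 consonants (> 2) → not permitted
krekr.sna — σ1 onset /kr/ (1→4 rises), coda /kr/ (2C) ok; σ2 onset /sn/ (2→3 rises), coda /∅/ ok → permitted
bte — violates constraint 3: syllable 1 onset /bt/: /b/ (stop, 1) → /t/ (stop, 1) does not rise → not permitted
npe — violates constraint 3: syllable 1 onset /np/: /n/ (nasal, 3) → /p/ (stop, 1) does not rise → not permitted
drus.sar — violates constraint 1: adjacent identical consonants /ss/ → not permitted
zke — violates constraint 3: syllable 1 onset /zk/: /z/ (fricative, 2) → /k/ (stop, 1) does not rise → not permitted
rwarjk.zjarj — violates constraint 5: syllable 1 coda /rjk/ has 3 consonants (> 2) → not permitted
Permitted: krekr.sna → 1.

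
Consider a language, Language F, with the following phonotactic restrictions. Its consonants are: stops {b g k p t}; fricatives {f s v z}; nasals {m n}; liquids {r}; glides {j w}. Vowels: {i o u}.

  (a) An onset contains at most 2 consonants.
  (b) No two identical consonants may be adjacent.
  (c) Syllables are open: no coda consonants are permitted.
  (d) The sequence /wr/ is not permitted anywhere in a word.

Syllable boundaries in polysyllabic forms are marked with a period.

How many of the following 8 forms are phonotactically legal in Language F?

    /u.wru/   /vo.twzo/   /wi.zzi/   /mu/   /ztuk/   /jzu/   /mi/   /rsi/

/u.wru/ — violates constraint (d): contains banned sequence /wr/ → phonotactically illegal
/vo.twzo/ — violates constraint (a): syllable 2 onset /twz/ has 3 consonants (> 2) → phonotactically illegal
/wi.zzi/ — violates constraint (b): adjacent identical consonants /zz/ → phonotactically illegal
/mu/ — σ1 onset /m/, coda /∅/ ok → phonotactically legal
/ztuk/ — violates constraint (c): syllable 1 coda /k/ has 1 consonant (> 0) → phonotactically illegal
/jzu/ — σ1 onset /jz/ (2C), coda /∅/ ok → phonotactically legal
/mi/ — σ1 onset /m/, coda /∅/ ok → phonotactically legal
/rsi/ — σ1 onset /rs/ (2C), coda /∅/ ok → phonotactically legal
Phonotactically legal: /mu/, /jzu/, /mi/, /rsi/ → 4.

4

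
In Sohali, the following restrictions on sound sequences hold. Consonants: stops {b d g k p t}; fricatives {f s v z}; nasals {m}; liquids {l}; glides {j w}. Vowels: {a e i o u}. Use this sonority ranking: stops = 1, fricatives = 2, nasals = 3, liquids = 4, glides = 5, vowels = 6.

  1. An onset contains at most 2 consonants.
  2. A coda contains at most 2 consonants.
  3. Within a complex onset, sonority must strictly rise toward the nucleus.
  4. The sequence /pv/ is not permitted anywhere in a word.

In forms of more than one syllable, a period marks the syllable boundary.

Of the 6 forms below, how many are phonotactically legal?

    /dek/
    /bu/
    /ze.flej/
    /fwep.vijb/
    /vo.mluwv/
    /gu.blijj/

5

/dek/ — σ1 onset /d/, coda /k/ ok → phonotactically legal
/bu/ — σ1 onset /b/, coda /∅/ ok → phonotactically legal
/ze.flej/ — σ1 onset /z/, coda /∅/ ok; σ2 onset /fl/ (2→4 rises), coda /j/ ok → phonotactically legal
/fwep.vijb/ — violates constraint 4: contains banned sequence /pv/ → phonotactically illegal
/vo.mluwv/ — σ1 onset /v/, coda /∅/ ok; σ2 onset /ml/ (3→4 rises), coda /wv/ (2C) ok → phonotactically legal
/gu.blijj/ — σ1 onset /g/, coda /∅/ ok; σ2 onset /bl/ (1→4 rises), coda /jj/ (2C) ok → phonotactically legal
Phonotactically legal: /dek/, /bu/, /ze.flej/, /vo.mluwv/, /gu.blijj/ → 5.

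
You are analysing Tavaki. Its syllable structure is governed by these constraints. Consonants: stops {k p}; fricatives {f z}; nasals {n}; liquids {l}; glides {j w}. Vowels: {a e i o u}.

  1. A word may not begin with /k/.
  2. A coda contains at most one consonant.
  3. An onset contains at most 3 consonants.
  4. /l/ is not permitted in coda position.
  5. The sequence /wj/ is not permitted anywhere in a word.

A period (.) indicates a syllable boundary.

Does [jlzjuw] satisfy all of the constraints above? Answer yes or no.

[jlzjuw] — violates constraint 3: syllable 1 onset /jlzj/ has 4 consonants (> 3) → ill-formed

no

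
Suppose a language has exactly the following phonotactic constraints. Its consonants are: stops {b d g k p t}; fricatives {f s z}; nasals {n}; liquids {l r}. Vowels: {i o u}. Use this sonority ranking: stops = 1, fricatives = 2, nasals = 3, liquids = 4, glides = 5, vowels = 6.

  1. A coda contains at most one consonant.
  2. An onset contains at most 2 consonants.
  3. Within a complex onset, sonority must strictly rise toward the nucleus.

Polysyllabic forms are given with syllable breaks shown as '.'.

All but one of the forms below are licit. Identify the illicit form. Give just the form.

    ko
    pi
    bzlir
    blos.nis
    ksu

bzlir

ko — σ1 onset /k/, coda /∅/ ok → licit
pi — σ1 onset /p/, coda /∅/ ok → licit
bzlir — violates constraint 2: syllable 1 onset /bzl/ has 3 consonants (> 2) → illicit
blos.nis — σ1 onset /bl/ (1→4 rises), coda /s/ ok; σ2 onset /n/, coda /s/ ok → licit
ksu — σ1 onset /ks/ (1→2 rises), coda /∅/ ok → licit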